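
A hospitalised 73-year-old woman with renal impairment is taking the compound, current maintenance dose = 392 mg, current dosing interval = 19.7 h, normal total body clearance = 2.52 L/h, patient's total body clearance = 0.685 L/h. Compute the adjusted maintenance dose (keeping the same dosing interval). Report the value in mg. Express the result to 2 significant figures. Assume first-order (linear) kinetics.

To keep the same average steady-state level, dosing rate must scale with clearance.
CL ratio = 0.685 / 2.52 = 0.2718
New dose (same interval) = 392 × 0.2718 = 106.5 mg

110 mg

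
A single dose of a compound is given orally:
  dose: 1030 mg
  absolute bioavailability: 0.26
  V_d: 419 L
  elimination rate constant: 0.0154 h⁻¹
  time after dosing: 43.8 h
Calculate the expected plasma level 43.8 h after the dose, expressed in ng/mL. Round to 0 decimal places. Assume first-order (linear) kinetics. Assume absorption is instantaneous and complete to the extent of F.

Amount reaching circulation = F × Dose = 0.26 × 1030 = 267.8 mg
C₀ = F·Dose / Vd = 267.8 / 419 = 0.6391 mg/L
C = C₀ · e^(−k·t) = 0.6391 × e^(−0.01540 × 43.8)
  = 0.6391 × 0.5094 = 0.3256 mg/L
Convert: 0.3256 mg/L × 1000 = 325.6 ng/mL

326 ng/mL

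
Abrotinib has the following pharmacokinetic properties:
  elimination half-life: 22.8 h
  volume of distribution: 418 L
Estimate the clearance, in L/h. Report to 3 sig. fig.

12.7 L/h

k = ln2 / t½ = 0.693147 / 22.8 = 0.03040 h⁻¹
CL = k × Vd = 0.03040 × 418 = 12.71 L/h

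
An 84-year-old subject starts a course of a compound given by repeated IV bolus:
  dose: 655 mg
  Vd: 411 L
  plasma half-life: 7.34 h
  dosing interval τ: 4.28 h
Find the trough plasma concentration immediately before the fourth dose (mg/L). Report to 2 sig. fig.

C₀ per dose = Dose / Vd = 655 / 411 = 1.594 mg/L
k = ln2 / t½ = 0.693147 / 7.34 = 0.09443 h⁻¹
Fraction remaining after one interval: r = e^(−kτ) = e^(−0.09443 × 4.28) = 0.6675
Before dose 4, 3 doses have been given (aged 1τ, 2τ, 3τ).
C_trough = C₀ × (r + r² + … + r^3) = C₀ × r(1−r^3)/(1−r)
        = 1.594 × 0.6675 × (1 − 0.2974) / (1 − 0.6675) = 2.248 mg/L

2.2 mg/L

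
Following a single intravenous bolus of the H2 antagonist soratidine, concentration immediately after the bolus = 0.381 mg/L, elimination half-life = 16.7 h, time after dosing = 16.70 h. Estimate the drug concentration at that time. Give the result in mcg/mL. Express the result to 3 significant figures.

k = ln2 / t½ = 0.693147 / 16.7 = 0.04151 h⁻¹
t / t½ = 16.70 / 16.7 = 1 half-lives
C = C₀ × (1/2)^1 = 0.3810 × 0.5000 = 0.1905 mg/L
(0.1905 mg/L = 0.1905 mcg/mL)

0.191 mcg/mL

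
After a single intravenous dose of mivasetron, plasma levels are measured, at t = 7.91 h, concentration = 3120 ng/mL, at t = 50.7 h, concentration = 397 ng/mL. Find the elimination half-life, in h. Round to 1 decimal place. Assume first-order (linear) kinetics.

14.4 h

k = ln(C₁/C₂) / (t₂ − t₁) = ln(3120/397) / (50.7 − 7.91)
  = 2.062 / 42.79 = 0.04819 h⁻¹
t½ = ln2 / k = 0.693147 / 0.04819 = 14.38 h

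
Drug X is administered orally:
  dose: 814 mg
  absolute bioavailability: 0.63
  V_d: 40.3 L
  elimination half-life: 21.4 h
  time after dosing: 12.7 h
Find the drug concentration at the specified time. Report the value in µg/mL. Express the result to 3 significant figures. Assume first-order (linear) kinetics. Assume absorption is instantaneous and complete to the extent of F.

8.43 µg/mL

Amount reaching circulation = F × Dose = 0.63 × 814.0 = 512.8 mg
C₀ = F·Dose / Vd = 512.8 / 40.3 = 12.72 mg/L
k = ln2 / t½ = 0.693147 / 21.4 = 0.03239 h⁻¹
C = C₀ · e^(−k·t) = 12.72 × e^(−0.03239 × 12.7)
  = 12.72 × 0.6628 = 8.431 mg/L
(8.431 mg/L = 8.431 µg/mL)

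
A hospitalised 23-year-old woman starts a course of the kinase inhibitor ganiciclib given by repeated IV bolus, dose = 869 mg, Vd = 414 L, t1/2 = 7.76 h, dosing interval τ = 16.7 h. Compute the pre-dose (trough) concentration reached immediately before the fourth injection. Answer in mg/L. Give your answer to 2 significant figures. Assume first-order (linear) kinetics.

0.60 mg/L

C₀ per dose = Dose / Vd = 869 / 414 = 2.099 mg/L
k = ln2 / t½ = 0.693147 / 7.76 = 0.08932 h⁻¹
Fraction remaining after one interval: r = e^(−kτ) = e^(−0.08932 × 16.7) = 0.2250
Before dose 4, 3 doses have been given (aged 1τ, 2τ, 3τ).
C_trough = C₀ × (r + r² + … + r^3) = C₀ × r(1−r^3)/(1−r)
        = 2.099 × 0.2250 × (1 − 0.01139) / (1 − 0.2250) = 0.6024 mg/L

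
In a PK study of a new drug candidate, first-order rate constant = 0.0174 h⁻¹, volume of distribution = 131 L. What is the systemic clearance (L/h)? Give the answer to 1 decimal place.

CL = k × Vd = 0.0174 × 131 = 2.279 L/h

2.3 L/h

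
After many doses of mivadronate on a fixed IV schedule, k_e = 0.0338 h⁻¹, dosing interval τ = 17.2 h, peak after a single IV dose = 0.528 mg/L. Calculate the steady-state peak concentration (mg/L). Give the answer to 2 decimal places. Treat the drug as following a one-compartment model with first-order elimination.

e^(−kτ) = e^(−0.03380 × 17.2) = 0.5591
Accumulation ratio R = 1 / (1 − e^(−kτ)) = 1 / (1 − 0.5591) = 2.268
Steady-state peak = C₀ × R = 0.528 × 2.268 = 1.198 mg/L

1.20 mg/L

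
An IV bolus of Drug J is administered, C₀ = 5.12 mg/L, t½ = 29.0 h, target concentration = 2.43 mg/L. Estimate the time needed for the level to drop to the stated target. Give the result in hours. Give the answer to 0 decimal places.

k = ln2 / t½ = 0.693147 / 29.0 = 0.02390 h⁻¹
t = ln(C₀ / C) / k = ln(5.120 / 2.43) / 0.02390
  = ln(2.107) / 0.02390 = 0.7453 / 0.02390 = 31.18 h

31 h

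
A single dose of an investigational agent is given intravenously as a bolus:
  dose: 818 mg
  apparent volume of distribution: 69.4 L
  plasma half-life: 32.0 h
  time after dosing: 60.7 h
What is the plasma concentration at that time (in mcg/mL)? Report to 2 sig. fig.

3.2 mcg/mL

C₀ = Dose / Vd = 818.0 / 69.4 = 11.79 mg/L
k = ln2 / t½ = 0.693147 / 32.0 = 0.02166 h⁻¹
C = C₀ · e^(−k·t) = 11.79 × e^(−0.02166 × 60.7)
  = 11.79 × 0.2685 = 3.166 mg/L
(3.166 mg/L = 3.166 mcg/mL)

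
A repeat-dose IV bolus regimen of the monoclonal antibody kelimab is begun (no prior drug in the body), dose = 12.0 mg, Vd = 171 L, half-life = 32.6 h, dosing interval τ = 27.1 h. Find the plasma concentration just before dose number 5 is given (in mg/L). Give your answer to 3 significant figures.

0.0811 mg/L

C₀ per dose = Dose / Vd = 12.0 / 171 = 0.07018 mg/L
k = ln2 / t½ = 0.693147 / 32.6 = 0.02126 h⁻¹
Fraction remaining after one interval: r = e^(−kτ) = e^(−0.02126 × 27.1) = 0.5621
Before dose 5, 4 doses have been given (aged 1τ, 2τ, 3τ, 4τ).
C_trough = C₀ × (r + r² + … + r^4) = C₀ × r(1−r^4)/(1−r)
        = 0.07018 × 0.5621 × (1 − 0.09983) / (1 − 0.5621) = 0.08109 mg/L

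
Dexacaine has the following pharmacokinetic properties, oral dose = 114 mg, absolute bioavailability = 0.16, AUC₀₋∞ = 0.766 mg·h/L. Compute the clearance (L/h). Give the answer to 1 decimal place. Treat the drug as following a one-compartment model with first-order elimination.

23.8 L/h

CL = F·Dose / AUC = 0.16 × 114 / 0.766 = 23.81 L/h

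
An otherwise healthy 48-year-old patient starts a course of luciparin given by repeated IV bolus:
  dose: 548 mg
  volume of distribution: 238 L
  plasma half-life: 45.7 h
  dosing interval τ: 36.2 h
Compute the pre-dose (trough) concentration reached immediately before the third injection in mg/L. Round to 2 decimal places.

C₀ per dose = Dose / Vd = 548 / 238 = 2.303 mg/L
k = ln2 / t½ = 0.693147 / 45.7 = 0.01517 h⁻¹
Fraction remaining after one interval: r = e^(−kτ) = e^(−0.01517 × 36.2) = 0.5774
Before dose 3, 2 doses have been given (aged 1τ, 2τ).
C_trough = C₀ × (r + r²) = 2.303 × (0.5774 + 0.3334) = 2.098 mg/L

2.10 mg/L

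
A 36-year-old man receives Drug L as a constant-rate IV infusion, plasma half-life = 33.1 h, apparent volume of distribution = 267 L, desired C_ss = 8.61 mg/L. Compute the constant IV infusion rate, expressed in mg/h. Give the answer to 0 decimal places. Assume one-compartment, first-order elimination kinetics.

48 mg/h

k = ln2 / t½ = 0.693147 / 33.1 = 0.02094 h⁻¹
CL = k × Vd = 0.02094 × 267 = 5.591 L/h
At steady state, infusion rate R₀ = Css × CL = 8.61 × 5.591 = 48.14 mg/h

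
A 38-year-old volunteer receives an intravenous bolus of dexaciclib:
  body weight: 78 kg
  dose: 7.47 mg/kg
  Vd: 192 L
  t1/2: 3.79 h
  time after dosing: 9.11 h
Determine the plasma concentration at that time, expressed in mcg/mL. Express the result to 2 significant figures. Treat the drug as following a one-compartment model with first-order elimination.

Total dose = 7.47 × 78 = 582.7 mg
C₀ = Dose / Vd = 582.7 / 192 = 3.035 mg/L
k = ln2 / t½ = 0.693147 / 3.79 = 0.1829 h⁻¹
C = C₀ · e^(−k·t) = 3.035 × e^(−0.1829 × 9.11)
  = 3.035 × 0.1890 = 0.5736 mg/L
(0.5736 mg/L = 0.5736 mcg/mL)

0.57 mcg/mL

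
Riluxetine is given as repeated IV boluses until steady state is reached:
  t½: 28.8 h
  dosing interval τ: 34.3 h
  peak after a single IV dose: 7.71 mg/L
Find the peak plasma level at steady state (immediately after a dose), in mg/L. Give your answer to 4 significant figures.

k = ln2 / t½ = 0.693147 / 28.8 = 0.02407 h⁻¹
e^(−kτ) = e^(−0.02407 × 34.3) = 0.4380
Accumulation ratio R = 1 / (1 − e^(−kτ)) = 1 / (1 − 0.4380) = 1.779
Steady-state peak = C₀ × R = 7.71 × 1.779 = 13.72 mg/L

13.72 mg/L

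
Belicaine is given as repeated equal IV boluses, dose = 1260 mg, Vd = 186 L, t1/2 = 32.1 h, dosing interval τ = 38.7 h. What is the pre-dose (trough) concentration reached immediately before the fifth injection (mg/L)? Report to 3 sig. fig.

5.00 mg/L

C₀ per dose = Dose / Vd = 1260 / 186 = 6.774 mg/L
k = ln2 / t½ = 0.693147 / 32.1 = 0.02159 h⁻¹
Fraction remaining after one interval: r = e^(−kτ) = e^(−0.02159 × 38.7) = 0.4336
Before dose 5, 4 doses have been given (aged 1τ, 2τ, 3τ, 4τ).
C_trough = C₀ × (r + r² + … + r^4) = C₀ × r(1−r^4)/(1−r)
        = 6.774 × 0.4336 × (1 − 0.03535) / (1 − 0.4336) = 5.002 mg/L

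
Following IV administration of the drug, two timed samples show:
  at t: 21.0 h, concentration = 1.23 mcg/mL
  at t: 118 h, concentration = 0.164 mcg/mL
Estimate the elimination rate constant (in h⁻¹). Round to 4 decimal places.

k = ln(C₁/C₂) / (t₂ − t₁) = ln(1.23/0.164) / (118 − 21.0)
  = 2.015 / 97.00 = 0.02077 h⁻¹

0.0208 h⁻¹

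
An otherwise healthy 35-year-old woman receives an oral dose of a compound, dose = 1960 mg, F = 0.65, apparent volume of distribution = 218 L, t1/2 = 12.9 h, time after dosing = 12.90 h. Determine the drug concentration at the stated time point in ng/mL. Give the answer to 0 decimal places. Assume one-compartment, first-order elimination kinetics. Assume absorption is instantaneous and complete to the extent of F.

Amount reaching circulation = F × Dose = 0.65 × 1960 = 1274 mg
C₀ = F·Dose / Vd = 1274 / 218 = 5.844 mg/L
k = ln2 / t½ = 0.693147 / 12.9 = 0.05373 h⁻¹
t / t½ = 12.90 / 12.9 = 1 half-lives
C = C₀ × (1/2)^1 = 5.844 × 0.5000 = 2.922 mg/L
Convert: 2.922 mg/L × 1000 = 2922 ng/mL

2922 ng/mL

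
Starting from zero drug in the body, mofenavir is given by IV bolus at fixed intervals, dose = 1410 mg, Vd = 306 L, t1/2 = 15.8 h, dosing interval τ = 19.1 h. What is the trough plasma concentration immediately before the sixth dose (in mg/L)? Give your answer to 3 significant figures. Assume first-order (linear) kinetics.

3.46 mg/L

C₀ per dose = Dose / Vd = 1410 / 306 = 4.608 mg/L
k = ln2 / t½ = 0.693147 / 15.8 = 0.04387 h⁻¹
Fraction remaining after one interval: r = e^(−kτ) = e^(−0.04387 × 19.1) = 0.4326
Before dose 6, 5 doses have been given (aged 1τ, 2τ, 3τ, 4τ, 5τ).
C_trough = C₀ × (r + r² + … + r^5) = C₀ × r(1−r^5)/(1−r)
        = 4.608 × 0.4326 × (1 − 0.01515) / (1 − 0.4326) = 3.460 mg/L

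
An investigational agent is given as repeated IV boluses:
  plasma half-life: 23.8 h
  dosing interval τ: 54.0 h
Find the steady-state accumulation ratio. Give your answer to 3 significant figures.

k = ln2 / t½ = 0.693147 / 23.8 = 0.02912 h⁻¹
e^(−kτ) = e^(−0.02912 × 54.0) = 0.2075
Accumulation ratio R = 1 / (1 − e^(−kτ)) = 1 / (1 − 0.2075) = 1.262

1.26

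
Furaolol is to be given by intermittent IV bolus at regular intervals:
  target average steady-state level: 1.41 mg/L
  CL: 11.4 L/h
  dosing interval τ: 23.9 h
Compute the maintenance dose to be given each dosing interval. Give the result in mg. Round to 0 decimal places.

At steady state, Dose/τ = Css × CL.
Dose = Css × CL × τ = 1.41 × 11.40 × 23.9 = 384.2 mg

384 mg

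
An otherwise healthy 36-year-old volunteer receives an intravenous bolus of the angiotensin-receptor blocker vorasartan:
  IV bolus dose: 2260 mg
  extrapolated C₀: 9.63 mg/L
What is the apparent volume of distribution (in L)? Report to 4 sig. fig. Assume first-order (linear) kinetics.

234.7 L

Vd = Dose / C₀ = 2260 / 9.63 = 234.7 L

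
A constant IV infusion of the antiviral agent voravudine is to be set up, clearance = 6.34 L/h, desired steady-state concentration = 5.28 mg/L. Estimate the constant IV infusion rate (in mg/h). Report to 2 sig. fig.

33 mg/h

At steady state, infusion rate R₀ = Css × CL = 5.28 × 6.340 = 33.48 mg/h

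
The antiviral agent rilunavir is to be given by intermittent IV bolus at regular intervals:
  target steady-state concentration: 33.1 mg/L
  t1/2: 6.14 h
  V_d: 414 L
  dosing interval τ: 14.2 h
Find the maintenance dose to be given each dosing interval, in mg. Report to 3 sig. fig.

22000 mg

k = ln2 / t½ = 0.693147 / 6.14 = 0.1129 h⁻¹
CL = k × Vd = 0.1129 × 414 = 46.74 L/h
At steady state, Dose/τ = Css × CL.
Dose = Css × CL × τ = 33.1 × 46.74 × 14.2 = 21970 mg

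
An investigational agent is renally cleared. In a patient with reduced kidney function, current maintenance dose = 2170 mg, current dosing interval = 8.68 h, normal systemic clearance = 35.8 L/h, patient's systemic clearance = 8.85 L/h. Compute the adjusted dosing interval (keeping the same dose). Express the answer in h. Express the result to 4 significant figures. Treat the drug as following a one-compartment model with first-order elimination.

35.11 h

To keep the same average steady-state level, dosing rate must scale with clearance.
CL ratio = 8.85 / 35.8 = 0.2472
New interval (same dose) = 8.68 / 0.2472 = 35.11 h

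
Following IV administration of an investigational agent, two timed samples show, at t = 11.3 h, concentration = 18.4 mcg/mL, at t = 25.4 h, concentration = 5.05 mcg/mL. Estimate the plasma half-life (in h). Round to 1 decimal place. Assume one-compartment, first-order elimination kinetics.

k = ln(C₁/C₂) / (t₂ − t₁) = ln(18.4/5.05) / (25.4 − 11.3)
  = 1.293 / 14.10 = 0.09170 h⁻¹
t½ = ln2 / k = 0.693147 / 0.09170 = 7.559 h

7.6 h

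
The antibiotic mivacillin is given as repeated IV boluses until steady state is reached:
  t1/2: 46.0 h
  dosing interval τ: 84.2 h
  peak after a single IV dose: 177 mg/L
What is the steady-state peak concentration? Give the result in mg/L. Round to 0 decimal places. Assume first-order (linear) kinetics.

k = ln2 / t½ = 0.693147 / 46.0 = 0.01507 h⁻¹
e^(−kτ) = e^(−0.01507 × 84.2) = 0.2811
Accumulation ratio R = 1 / (1 − e^(−kτ)) = 1 / (1 − 0.2811) = 1.391
Steady-state peak = C₀ × R = 177 × 1.391 = 246.2 mg/L

246 mg/L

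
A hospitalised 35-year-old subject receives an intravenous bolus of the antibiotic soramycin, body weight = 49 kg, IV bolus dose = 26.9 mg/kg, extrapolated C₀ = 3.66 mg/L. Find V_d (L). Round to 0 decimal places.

Dose = 26.9 × 49 = 1318 mg
Vd = Dose / C₀ = 1318 / 3.66 = 360.1 L

360 L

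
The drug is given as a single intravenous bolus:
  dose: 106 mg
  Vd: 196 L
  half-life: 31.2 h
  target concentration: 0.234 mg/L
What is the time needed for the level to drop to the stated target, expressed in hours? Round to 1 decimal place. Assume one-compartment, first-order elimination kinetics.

C₀ = Dose / Vd = 106.0 / 196 = 0.5408 mg/L
k = ln2 / t½ = 0.693147 / 31.2 = 0.02222 h⁻¹
t = ln(C₀ / C) / k = ln(0.5408 / 0.234) / 0.02222
  = ln(2.311) / 0.02222 = 0.8377 / 0.02222 = 37.70 h

37.7 h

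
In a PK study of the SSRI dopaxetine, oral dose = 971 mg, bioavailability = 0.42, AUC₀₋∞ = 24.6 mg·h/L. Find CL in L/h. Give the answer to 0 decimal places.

CL = F·Dose / AUC = 0.42 × 971 / 24.6 = 16.58 L/h

17 L/h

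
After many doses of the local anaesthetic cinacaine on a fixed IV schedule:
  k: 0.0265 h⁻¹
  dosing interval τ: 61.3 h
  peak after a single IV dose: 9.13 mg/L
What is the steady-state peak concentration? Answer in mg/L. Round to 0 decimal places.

11 mg/L

e^(−kτ) = e^(−0.02650 × 61.3) = 0.1970
Accumulation ratio R = 1 / (1 − e^(−kτ)) = 1 / (1 − 0.1970) = 1.245
Steady-state peak = C₀ × R = 9.13 × 1.245 = 11.37 mg/L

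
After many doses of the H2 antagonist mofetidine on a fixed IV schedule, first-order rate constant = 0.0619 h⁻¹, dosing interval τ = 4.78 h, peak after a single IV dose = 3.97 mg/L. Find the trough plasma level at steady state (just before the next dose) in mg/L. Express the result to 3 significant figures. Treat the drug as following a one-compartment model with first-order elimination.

11.5 mg/L

e^(−kτ) = e^(−0.06190 × 4.78) = 0.7439
Accumulation ratio R = 1 / (1 − e^(−kτ)) = 1 / (1 − 0.7439) = 3.905
Steady-state trough = C₀ × R × e^(−kτ) = 3.97 × 3.905 × 0.7439 = 11.53 mg/L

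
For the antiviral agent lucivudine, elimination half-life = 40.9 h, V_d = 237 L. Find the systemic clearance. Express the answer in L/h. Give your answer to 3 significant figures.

4.02 L/h

k = ln2 / t½ = 0.693147 / 40.9 = 0.01695 h⁻¹
CL = k × Vd = 0.01695 × 237 = 4.017 L/h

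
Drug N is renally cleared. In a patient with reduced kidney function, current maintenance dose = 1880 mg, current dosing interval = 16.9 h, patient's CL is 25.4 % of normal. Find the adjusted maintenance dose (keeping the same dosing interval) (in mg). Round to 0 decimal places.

To keep the same average steady-state level, dosing rate must scale with clearance.
CL ratio = 25.4 / 100 = 0.2540
New dose (same interval) = 1880 × 0.2540 = 477.5 mg

478 mg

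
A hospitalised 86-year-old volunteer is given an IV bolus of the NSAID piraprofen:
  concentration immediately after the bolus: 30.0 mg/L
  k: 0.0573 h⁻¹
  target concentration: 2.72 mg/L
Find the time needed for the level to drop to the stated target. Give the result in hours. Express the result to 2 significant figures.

42 h

t = ln(C₀ / C) / k = ln(30.00 / 2.72) / 0.05730
  = ln(11.03) / 0.05730 = 2.401 / 0.05730 = 41.90 h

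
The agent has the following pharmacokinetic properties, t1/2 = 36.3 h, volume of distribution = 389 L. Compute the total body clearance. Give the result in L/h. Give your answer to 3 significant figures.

7.43 L/h

k = ln2 / t½ = 0.693147 / 36.3 = 0.01909 h⁻¹
CL = k × Vd = 0.01909 × 389 = 7.426 L/h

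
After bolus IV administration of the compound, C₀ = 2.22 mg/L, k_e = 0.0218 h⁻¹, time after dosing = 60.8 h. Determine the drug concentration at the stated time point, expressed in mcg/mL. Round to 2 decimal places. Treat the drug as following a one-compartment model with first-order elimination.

0.59 mcg/mL

C = C₀ · e^(−k·t) = 2.220 × e^(−0.02180 × 60.8)
  = 2.220 × 0.2657 = 0.5899 mg/L
(0.5899 mg/L = 0.5899 mcg/mL)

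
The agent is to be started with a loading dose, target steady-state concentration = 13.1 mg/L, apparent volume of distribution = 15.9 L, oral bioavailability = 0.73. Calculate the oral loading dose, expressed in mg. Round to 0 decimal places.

LD = Css × Vd / F = 13.1 × 15.9 / 0.73 = 285.3 mg

285 mg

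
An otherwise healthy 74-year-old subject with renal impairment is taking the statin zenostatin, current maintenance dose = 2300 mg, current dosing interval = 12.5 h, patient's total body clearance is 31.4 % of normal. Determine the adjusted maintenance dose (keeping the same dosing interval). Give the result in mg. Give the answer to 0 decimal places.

722 mg

To keep the same average steady-state level, dosing rate must scale with clearance.
CL ratio = 31.4 / 100 = 0.3140
New dose (same interval) = 2300 × 0.3140 = 722.2 mg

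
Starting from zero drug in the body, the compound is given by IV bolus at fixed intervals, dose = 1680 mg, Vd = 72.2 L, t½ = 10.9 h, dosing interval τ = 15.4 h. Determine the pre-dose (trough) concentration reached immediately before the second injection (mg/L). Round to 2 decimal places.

C₀ per dose = Dose / Vd = 1680 / 72.2 = 23.27 mg/L
k = ln2 / t½ = 0.693147 / 10.9 = 0.06359 h⁻¹
Fraction remaining after one interval: r = e^(−kτ) = e^(−0.06359 × 15.4) = 0.3756
Before dose 2, 1 dose has been given (aged 1τ).
C_trough = C₀ × r = 23.27 × 0.3756 = 8.740 mg/L

8.74 mg/L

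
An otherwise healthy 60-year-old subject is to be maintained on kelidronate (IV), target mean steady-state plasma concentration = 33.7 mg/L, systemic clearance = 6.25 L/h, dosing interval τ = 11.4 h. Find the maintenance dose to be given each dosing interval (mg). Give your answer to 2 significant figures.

2400 mg

At steady state, Dose/τ = Css × CL.
Dose = Css × CL × τ = 33.7 × 6.250 × 11.4 = 2401 mg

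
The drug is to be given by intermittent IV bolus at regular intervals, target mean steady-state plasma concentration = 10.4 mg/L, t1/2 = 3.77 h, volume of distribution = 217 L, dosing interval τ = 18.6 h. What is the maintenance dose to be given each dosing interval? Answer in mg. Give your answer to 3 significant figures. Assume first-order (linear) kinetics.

k = ln2 / t½ = 0.693147 / 3.77 = 0.1839 h⁻¹
CL = k × Vd = 0.1839 × 217 = 39.91 L/h
At steady state, Dose/τ = Css × CL.
Dose = Css × CL × τ = 10.4 × 39.91 × 18.6 = 7720 mg

7720 mg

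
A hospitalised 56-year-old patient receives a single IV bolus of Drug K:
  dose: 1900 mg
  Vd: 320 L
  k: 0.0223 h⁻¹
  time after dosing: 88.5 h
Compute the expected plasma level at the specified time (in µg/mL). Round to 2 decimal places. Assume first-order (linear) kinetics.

C₀ = Dose / Vd = 1900 / 320 = 5.938 mg/L
C = C₀ · e^(−k·t) = 5.938 × e^(−0.02230 × 88.5)
  = 5.938 × 0.1390 = 0.8254 mg/L
(0.8254 mg/L = 0.8254 µg/mL)

0.83 µg/mL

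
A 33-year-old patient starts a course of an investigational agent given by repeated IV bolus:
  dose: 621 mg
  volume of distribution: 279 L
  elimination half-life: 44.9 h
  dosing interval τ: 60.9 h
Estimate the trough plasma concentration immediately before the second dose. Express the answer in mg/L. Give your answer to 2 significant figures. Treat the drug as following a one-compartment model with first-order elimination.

0.87 mg/L

C₀ per dose = Dose / Vd = 621 / 279 = 2.226 mg/L
k = ln2 / t½ = 0.693147 / 44.9 = 0.01544 h⁻¹
Fraction remaining after one interval: r = e^(−kτ) = e^(−0.01544 × 60.9) = 0.3905
Before dose 2, 1 dose has been given (aged 1τ).
C_trough = C₀ × r = 2.226 × 0.3905 = 0.8693 mg/L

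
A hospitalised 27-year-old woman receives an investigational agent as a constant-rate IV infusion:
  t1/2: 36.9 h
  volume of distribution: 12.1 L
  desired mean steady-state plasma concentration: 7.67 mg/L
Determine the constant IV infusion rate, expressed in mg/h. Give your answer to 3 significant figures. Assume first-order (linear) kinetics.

1.74 mg/h

k = ln2 / t½ = 0.693147 / 36.9 = 0.01878 h⁻¹
CL = k × Vd = 0.01878 × 12.1 = 0.2272 L/h
At steady state, infusion rate R₀ = Css × CL = 7.67 × 0.2272 = 1.743 mg/h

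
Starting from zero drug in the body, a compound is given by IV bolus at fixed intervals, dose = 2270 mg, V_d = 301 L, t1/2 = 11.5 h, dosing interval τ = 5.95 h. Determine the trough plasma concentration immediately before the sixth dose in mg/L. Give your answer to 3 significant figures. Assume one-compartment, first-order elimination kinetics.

C₀ per dose = Dose / Vd = 2270 / 301 = 7.542 mg/L
k = ln2 / t½ = 0.693147 / 11.5 = 0.06027 h⁻¹
Fraction remaining after one interval: r = e^(−kτ) = e^(−0.06027 × 5.95) = 0.6986
Before dose 6, 5 doses have been given (aged 1τ, 2τ, 3τ, 4τ, 5τ).
C_trough = C₀ × (r + r² + … + r^5) = C₀ × r(1−r^5)/(1−r)
        = 7.542 × 0.6986 × (1 − 0.1664) / (1 − 0.6986) = 14.57 mg/L

14.6 mg/L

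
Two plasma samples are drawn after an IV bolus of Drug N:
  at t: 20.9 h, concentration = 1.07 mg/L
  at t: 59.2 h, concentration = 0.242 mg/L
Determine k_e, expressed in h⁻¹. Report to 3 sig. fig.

k = ln(C₁/C₂) / (t₂ − t₁) = ln(1.07/0.242) / (59.2 − 20.9)
  = 1.486 / 38.30 = 0.03880 h⁻¹

0.0388 h⁻¹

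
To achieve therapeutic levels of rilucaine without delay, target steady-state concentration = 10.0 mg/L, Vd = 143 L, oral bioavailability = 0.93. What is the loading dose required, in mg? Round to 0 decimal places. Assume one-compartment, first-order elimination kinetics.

LD = Css × Vd / F = 10.0 × 143 / 0.93 = 1538 mg

1538 mg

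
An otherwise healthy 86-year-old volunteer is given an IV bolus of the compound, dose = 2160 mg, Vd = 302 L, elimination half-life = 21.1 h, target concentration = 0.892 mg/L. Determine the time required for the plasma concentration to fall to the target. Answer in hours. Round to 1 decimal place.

C₀ = Dose / Vd = 2160 / 302 = 7.152 mg/L
k = ln2 / t½ = 0.693147 / 21.1 = 0.03285 h⁻¹
t = ln(C₀ / C) / k = ln(7.152 / 0.892) / 0.03285
  = ln(8.018) / 0.03285 = 2.082 / 0.03285 = 63.38 h

63.4 h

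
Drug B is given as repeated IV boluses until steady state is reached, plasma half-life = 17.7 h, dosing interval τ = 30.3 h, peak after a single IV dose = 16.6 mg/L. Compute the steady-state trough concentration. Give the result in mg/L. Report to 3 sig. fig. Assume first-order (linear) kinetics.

7.29 mg/L

k = ln2 / t½ = 0.693147 / 17.7 = 0.03916 h⁻¹
e^(−kτ) = e^(−0.03916 × 30.3) = 0.3053
Accumulation ratio R = 1 / (1 − e^(−kτ)) = 1 / (1 − 0.3053) = 1.439
Steady-state trough = C₀ × R × e^(−kτ) = 16.6 × 1.439 × 0.3053 = 7.293 mg/L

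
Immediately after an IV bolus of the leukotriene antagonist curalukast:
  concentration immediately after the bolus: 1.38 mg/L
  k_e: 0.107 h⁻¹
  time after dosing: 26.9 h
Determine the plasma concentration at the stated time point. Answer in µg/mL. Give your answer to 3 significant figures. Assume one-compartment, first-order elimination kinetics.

C = C₀ · e^(−k·t) = 1.380 × e^(−0.1070 × 26.9)
  = 1.380 × 0.05623 = 0.07760 mg/L
(0.07760 mg/L = 0.07760 µg/mL)

0.0776 µg/mL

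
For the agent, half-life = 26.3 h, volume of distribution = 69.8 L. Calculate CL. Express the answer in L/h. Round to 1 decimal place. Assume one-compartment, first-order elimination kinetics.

k = ln2 / t½ = 0.693147 / 26.3 = 0.02636 h⁻¹
CL = k × Vd = 0.02636 × 69.8 = 1.840 L/h

1.8 L/h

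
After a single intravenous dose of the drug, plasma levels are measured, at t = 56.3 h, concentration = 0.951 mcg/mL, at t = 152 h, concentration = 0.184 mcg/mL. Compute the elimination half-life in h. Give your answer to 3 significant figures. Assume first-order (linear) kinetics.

k = ln(C₁/C₂) / (t₂ − t₁) = ln(0.951/0.184) / (152 − 56.3)
  = 1.643 / 95.70 = 0.01717 h⁻¹
t½ = ln2 / k = 0.693147 / 0.01717 = 40.37 h

40.4 h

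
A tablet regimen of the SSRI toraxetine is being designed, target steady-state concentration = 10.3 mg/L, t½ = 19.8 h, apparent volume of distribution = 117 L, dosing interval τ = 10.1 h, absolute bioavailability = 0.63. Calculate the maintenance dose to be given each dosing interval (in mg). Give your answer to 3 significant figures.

k = ln2 / t½ = 0.693147 / 19.8 = 0.03501 h⁻¹
CL = k × Vd = 0.03501 × 117 = 4.096 L/h
At steady state, F × (Dose/τ) = Css × CL.
Dose = Css × CL × τ / F = 10.3 × 4.096 × 10.1 / 0.63 = 676.4 mg

676 mg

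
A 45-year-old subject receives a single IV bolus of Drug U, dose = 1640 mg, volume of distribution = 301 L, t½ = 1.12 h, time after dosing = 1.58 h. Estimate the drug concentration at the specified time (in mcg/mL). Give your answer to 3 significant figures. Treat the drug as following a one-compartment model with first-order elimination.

2.05 mcg/mL

C₀ = Dose / Vd = 1640 / 301 = 5.449 mg/L
k = ln2 / t½ = 0.693147 / 1.12 = 0.6189 h⁻¹
C = C₀ · e^(−k·t) = 5.449 × e^(−0.6189 × 1.58)
  = 5.449 × 0.3761 = 2.049 mg/L
(2.049 mg/L = 2.049 mcg/mL)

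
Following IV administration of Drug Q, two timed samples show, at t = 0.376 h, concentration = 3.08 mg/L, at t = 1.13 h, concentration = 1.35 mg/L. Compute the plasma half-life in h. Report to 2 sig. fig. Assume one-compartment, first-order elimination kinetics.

k = ln(C₁/C₂) / (t₂ − t₁) = ln(3.08/1.35) / (1.13 − 0.376)
  = 0.8248 / 0.7540 = 1.094 h⁻¹
t½ = ln2 / k = 0.693147 / 1.094 = 0.6336 h

0.63 h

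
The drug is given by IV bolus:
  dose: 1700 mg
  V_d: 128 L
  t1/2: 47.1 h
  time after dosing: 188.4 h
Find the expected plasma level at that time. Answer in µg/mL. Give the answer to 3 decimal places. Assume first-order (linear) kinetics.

C₀ = Dose / Vd = 1700 / 128 = 13.28 mg/L
k = ln2 / t½ = 0.693147 / 47.1 = 0.01472 h⁻¹
t / t½ = 188.4 / 47.1 = 4 half-lives
C = C₀ × (1/2)^4 = 13.28 × 0.06250 = 0.8300 mg/L
(0.8300 mg/L = 0.8300 µg/mL)

0.830 µg/mL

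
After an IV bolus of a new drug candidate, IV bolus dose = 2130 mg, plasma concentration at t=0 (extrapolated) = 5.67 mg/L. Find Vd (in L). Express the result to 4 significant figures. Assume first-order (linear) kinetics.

375.7 L

Vd = Dose / C₀ = 2130 / 5.67 = 375.7 L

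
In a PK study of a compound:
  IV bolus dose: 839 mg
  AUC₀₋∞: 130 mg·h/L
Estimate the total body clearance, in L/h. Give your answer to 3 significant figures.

6.45 L/h

CL = Dose / AUC = 839 / 130 = 6.454 L/h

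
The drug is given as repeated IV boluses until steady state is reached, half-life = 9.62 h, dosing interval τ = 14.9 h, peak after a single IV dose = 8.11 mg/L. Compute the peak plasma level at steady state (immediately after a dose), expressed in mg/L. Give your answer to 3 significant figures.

k = ln2 / t½ = 0.693147 / 9.62 = 0.07205 h⁻¹
e^(−kτ) = e^(−0.07205 × 14.9) = 0.3418
Accumulation ratio R = 1 / (1 − e^(−kτ)) = 1 / (1 − 0.3418) = 1.519
Steady-state peak = C₀ × R = 8.11 × 1.519 = 12.32 mg/L

12.3 mg/L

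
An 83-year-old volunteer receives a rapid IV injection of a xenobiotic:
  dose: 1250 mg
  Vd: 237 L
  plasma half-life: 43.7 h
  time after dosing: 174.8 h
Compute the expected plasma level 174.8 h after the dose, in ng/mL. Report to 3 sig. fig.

330 ng/mL

C₀ = Dose / Vd = 1250 / 237 = 5.274 mg/L
k = ln2 / t½ = 0.693147 / 43.7 = 0.01586 h⁻¹
t / t½ = 174.8 / 43.7 = 4 half-lives
C = C₀ × (1/2)^4 = 5.274 × 0.06250 = 0.3296 mg/L
Convert: 0.3296 mg/L × 1000 = 329.6 ng/mL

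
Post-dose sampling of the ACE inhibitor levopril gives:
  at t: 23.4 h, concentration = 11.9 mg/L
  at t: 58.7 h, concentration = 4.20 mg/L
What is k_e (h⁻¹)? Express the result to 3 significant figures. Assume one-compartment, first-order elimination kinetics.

0.0295 h⁻¹

k = ln(C₁/C₂) / (t₂ − t₁) = ln(11.9/4.20) / (58.7 − 23.4)
  = 1.041 / 35.30 = 0.02949 h⁻¹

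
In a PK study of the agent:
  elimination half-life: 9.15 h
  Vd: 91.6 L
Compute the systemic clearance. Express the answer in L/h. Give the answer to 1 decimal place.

k = ln2 / t½ = 0.693147 / 9.15 = 0.07575 h⁻¹
CL = k × Vd = 0.07575 × 91.6 = 6.939 L/h

6.9 L/h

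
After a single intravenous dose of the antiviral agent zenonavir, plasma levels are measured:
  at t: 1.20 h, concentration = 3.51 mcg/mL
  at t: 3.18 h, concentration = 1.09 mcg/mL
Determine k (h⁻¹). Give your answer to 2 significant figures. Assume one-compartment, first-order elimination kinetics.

0.59 h⁻¹

k = ln(C₁/C₂) / (t₂ − t₁) = ln(3.51/1.09) / (3.18 − 1.20)
  = 1.169 / 1.980 = 0.5904 h⁻¹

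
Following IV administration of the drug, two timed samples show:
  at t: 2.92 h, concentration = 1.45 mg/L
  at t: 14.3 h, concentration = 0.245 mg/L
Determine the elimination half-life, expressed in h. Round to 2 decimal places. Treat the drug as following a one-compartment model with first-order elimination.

4.44 h

k = ln(C₁/C₂) / (t₂ − t₁) = ln(1.45/0.245) / (14.3 − 2.92)
  = 1.778 / 11.38 = 0.1562 h⁻¹
t½ = ln2 / k = 0.693147 / 0.1562 = 4.438 h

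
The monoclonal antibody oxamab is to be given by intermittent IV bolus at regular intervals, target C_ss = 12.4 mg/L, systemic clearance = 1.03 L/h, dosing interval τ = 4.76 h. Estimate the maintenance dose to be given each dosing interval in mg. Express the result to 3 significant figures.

At steady state, Dose/τ = Css × CL.
Dose = Css × CL × τ = 12.4 × 1.030 × 4.76 = 60.79 mg

60.8 mg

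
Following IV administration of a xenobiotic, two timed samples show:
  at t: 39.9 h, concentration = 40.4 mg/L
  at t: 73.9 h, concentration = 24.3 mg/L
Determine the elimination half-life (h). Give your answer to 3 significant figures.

k = ln(C₁/C₂) / (t₂ − t₁) = ln(40.4/24.3) / (73.9 − 39.9)
  = 0.5084 / 34.00 = 0.01495 h⁻¹
t½ = ln2 / k = 0.693147 / 0.01495 = 46.36 h

46.4 h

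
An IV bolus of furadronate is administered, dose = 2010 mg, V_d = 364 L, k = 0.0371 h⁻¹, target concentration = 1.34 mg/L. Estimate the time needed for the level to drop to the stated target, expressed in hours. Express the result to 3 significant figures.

C₀ = Dose / Vd = 2010 / 364 = 5.522 mg/L
t = ln(C₀ / C) / k = ln(5.522 / 1.34) / 0.03710
  = ln(4.121) / 0.03710 = 1.416 / 0.03710 = 38.17 h

38.2 h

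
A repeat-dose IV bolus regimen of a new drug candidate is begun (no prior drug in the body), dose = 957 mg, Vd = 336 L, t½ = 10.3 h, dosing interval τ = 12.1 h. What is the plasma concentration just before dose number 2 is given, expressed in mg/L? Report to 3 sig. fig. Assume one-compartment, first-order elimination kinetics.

1.26 mg/L

C₀ per dose = Dose / Vd = 957 / 336 = 2.848 mg/L
k = ln2 / t½ = 0.693147 / 10.3 = 0.06730 h⁻¹
Fraction remaining after one interval: r = e^(−kτ) = e^(−0.06730 × 12.1) = 0.4429
Before dose 2, 1 dose has been given (aged 1τ).
C_trough = C₀ × r = 2.848 × 0.4429 = 1.261 mg/L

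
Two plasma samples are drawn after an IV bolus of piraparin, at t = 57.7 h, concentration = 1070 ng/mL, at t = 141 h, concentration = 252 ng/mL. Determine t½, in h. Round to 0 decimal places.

k = ln(C₁/C₂) / (t₂ − t₁) = ln(1070/252) / (141 − 57.7)
  = 1.446 / 83.30 = 0.01736 h⁻¹
t½ = ln2 / k = 0.693147 / 0.01736 = 39.93 h

40 h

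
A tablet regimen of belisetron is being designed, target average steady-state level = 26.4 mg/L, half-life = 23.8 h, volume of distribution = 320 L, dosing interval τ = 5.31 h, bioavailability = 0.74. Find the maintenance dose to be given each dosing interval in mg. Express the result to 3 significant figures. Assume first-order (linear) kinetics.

k = ln2 / t½ = 0.693147 / 23.8 = 0.02912 h⁻¹
CL = k × Vd = 0.02912 × 320 = 9.318 L/h
At steady state, F × (Dose/τ) = Css × CL.
Dose = Css × CL × τ / F = 26.4 × 9.318 × 5.31 / 0.74 = 1765 mg

1770 mg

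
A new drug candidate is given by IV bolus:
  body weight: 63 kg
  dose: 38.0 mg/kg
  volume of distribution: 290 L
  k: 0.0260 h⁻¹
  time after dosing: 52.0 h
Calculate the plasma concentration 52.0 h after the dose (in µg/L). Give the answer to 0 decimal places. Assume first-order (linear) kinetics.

2136 µg/L

Total dose = 38.0 × 63 = 2394 mg
C₀ = Dose / Vd = 2394 / 290 = 8.255 mg/L
C = C₀ · e^(−k·t) = 8.255 × e^(−0.02600 × 52.0)
  = 8.255 × 0.2587 = 2.136 mg/L
Convert: 2.136 mg/L × 1000 = 2136 µg/L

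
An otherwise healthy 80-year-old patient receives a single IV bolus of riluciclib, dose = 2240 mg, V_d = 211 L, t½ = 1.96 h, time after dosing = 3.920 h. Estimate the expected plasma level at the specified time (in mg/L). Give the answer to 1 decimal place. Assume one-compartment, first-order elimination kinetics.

2.7 mg/L

C₀ = Dose / Vd = 2240 / 211 = 10.62 mg/L
k = ln2 / t½ = 0.693147 / 1.96 = 0.3536 h⁻¹
t / t½ = 3.920 / 1.96 = 2 half-lives
C = C₀ × (1/2)^2 = 10.62 × 0.2500 = 2.655 mg/L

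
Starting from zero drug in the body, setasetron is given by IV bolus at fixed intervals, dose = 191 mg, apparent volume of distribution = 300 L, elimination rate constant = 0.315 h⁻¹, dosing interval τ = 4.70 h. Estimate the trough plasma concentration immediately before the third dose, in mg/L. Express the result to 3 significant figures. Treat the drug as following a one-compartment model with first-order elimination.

0.178 mg/L

C₀ per dose = Dose / Vd = 191 / 300 = 0.6367 mg/L
Fraction remaining after one interval: r = e^(−kτ) = e^(−0.3150 × 4.70) = 0.2275
Before dose 3, 2 doses have been given (aged 1τ, 2τ).
C_trough = C₀ × (r + r²) = 0.6367 × (0.2275 + 0.05176) = 0.1778 mg/L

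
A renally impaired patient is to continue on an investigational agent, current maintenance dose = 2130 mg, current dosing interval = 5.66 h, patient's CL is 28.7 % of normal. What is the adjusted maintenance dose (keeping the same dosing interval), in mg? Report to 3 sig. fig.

611 mg

To keep the same average steady-state level, dosing rate must scale with clearance.
CL ratio = 28.7 / 100 = 0.2870
New dose (same interval) = 2130 × 0.2870 = 611.3 mg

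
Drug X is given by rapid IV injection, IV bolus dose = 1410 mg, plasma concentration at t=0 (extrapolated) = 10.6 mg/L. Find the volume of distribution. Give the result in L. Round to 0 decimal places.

Vd = Dose / C₀ = 1410 / 10.6 = 133.0 L

133 L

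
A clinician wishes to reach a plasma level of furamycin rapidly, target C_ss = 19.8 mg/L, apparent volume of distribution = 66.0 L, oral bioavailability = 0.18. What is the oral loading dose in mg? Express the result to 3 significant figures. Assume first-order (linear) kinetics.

LD = Css × Vd / F = 19.8 × 66.0 / 0.18 = 7260 mg

7260 mg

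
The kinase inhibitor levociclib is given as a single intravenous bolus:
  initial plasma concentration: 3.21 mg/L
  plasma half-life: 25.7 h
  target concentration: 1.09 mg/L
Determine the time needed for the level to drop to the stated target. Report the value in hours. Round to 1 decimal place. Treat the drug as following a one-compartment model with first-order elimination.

k = ln2 / t½ = 0.693147 / 25.7 = 0.02697 h⁻¹
t = ln(C₀ / C) / k = ln(3.210 / 1.09) / 0.02697
  = ln(2.945) / 0.02697 = 1.080 / 0.02697 = 40.04 h

40.0 h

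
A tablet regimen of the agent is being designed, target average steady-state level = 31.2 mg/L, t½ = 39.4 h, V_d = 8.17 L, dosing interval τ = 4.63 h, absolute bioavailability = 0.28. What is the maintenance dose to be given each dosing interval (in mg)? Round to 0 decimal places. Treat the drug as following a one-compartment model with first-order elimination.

k = ln2 / t½ = 0.693147 / 39.4 = 0.01759 h⁻¹
CL = k × Vd = 0.01759 × 8.17 = 0.1437 L/h
At steady state, F × (Dose/τ) = Css × CL.
Dose = Css × CL × τ / F = 31.2 × 0.1437 × 4.63 / 0.28 = 74.14 mg

74 mg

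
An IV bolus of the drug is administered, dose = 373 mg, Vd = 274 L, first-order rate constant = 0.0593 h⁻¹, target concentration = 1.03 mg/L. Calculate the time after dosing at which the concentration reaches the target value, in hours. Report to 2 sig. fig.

C₀ = Dose / Vd = 373.0 / 274 = 1.361 mg/L
t = ln(C₀ / C) / k = ln(1.361 / 1.03) / 0.05930
  = ln(1.321) / 0.05930 = 0.2784 / 0.05930 = 4.695 h

4.7 h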